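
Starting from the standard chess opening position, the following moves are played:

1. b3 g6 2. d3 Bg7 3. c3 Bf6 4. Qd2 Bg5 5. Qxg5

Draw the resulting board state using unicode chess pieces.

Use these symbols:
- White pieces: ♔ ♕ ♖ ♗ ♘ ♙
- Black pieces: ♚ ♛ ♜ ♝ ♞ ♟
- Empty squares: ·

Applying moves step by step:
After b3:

♜ ♞ ♝ ♛ ♚ ♝ ♞ ♜
♟ ♟ ♟ ♟ ♟ ♟ ♟ ♟
· · · · · · · ·
· · · · · · · ·
· · · · · · · ·
· ♙ · · · · · ·
♙ · ♙ ♙ ♙ ♙ ♙ ♙
♖ ♘ ♗ ♕ ♔ ♗ ♘ ♖


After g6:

♜ ♞ ♝ ♛ ♚ ♝ ♞ ♜
♟ ♟ ♟ ♟ ♟ ♟ · ♟
· · · · · · ♟ ·
· · · · · · · ·
· · · · · · · ·
· ♙ · · · · · ·
♙ · ♙ ♙ ♙ ♙ ♙ ♙
♖ ♘ ♗ ♕ ♔ ♗ ♘ ♖


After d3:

♜ ♞ ♝ ♛ ♚ ♝ ♞ ♜
♟ ♟ ♟ ♟ ♟ ♟ · ♟
· · · · · · ♟ ·
· · · · · · · ·
· · · · · · · ·
· ♙ · ♙ · · · ·
♙ · ♙ · ♙ ♙ ♙ ♙
♖ ♘ ♗ ♕ ♔ ♗ ♘ ♖


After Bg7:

♜ ♞ ♝ ♛ ♚ · ♞ ♜
♟ ♟ ♟ ♟ ♟ ♟ ♝ ♟
· · · · · · ♟ ·
· · · · · · · ·
· · · · · · · ·
· ♙ · ♙ · · · ·
♙ · ♙ · ♙ ♙ ♙ ♙
♖ ♘ ♗ ♕ ♔ ♗ ♘ ♖


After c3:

♜ ♞ ♝ ♛ ♚ · ♞ ♜
♟ ♟ ♟ ♟ ♟ ♟ ♝ ♟
· · · · · · ♟ ·
· · · · · · · ·
· · · · · · · ·
· ♙ ♙ ♙ · · · ·
♙ · · · ♙ ♙ ♙ ♙
♖ ♘ ♗ ♕ ♔ ♗ ♘ ♖


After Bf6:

♜ ♞ ♝ ♛ ♚ · ♞ ♜
♟ ♟ ♟ ♟ ♟ ♟ · ♟
· · · · · ♝ ♟ ·
· · · · · · · ·
· · · · · · · ·
· ♙ ♙ ♙ · · · ·
♙ · · · ♙ ♙ ♙ ♙
♖ ♘ ♗ ♕ ♔ ♗ ♘ ♖


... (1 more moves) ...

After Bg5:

♜ ♞ ♝ ♛ ♚ · ♞ ♜
♟ ♟ ♟ ♟ ♟ ♟ · ♟
· · · · · · ♟ ·
· · · · · · ♝ ·
· · · · · · · ·
· ♙ ♙ ♙ · · · ·
♙ · · ♕ ♙ ♙ ♙ ♙
♖ ♘ ♗ · ♔ ♗ ♘ ♖


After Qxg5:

♜ ♞ ♝ ♛ ♚ · ♞ ♜
♟ ♟ ♟ ♟ ♟ ♟ · ♟
· · · · · · ♟ ·
· · · · · · ♕ ·
· · · · · · · ·
· ♙ ♙ ♙ · · · ·
♙ · · · ♙ ♙ ♙ ♙
♖ ♘ ♗ · ♔ ♗ ♘ ♖



  a b c d e f g h
  ─────────────────
8│♜ ♞ ♝ ♛ ♚ · ♞ ♜│8
7│♟ ♟ ♟ ♟ ♟ ♟ · ♟│7
6│· · · · · · ♟ ·│6
5│· · · · · · ♕ ·│5
4│· · · · · · · ·│4
3│· ♙ ♙ ♙ · · · ·│3
2│♙ · · · ♙ ♙ ♙ ♙│2
1│♖ ♘ ♗ · ♔ ♗ ♘ ♖│1
  ─────────────────
  a b c d e f g h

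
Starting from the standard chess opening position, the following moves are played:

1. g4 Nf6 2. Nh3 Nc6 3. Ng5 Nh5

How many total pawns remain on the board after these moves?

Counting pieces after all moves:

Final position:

  a b c d e f g h
  ─────────────────
8│♜ · ♝ ♛ ♚ ♝ · ♜│8
7│♟ ♟ ♟ ♟ ♟ ♟ ♟ ♟│7
6│· · ♞ · · · · ·│6
5│· · · · · · ♘ ♞│5
4│· · · · · · ♙ ·│4
3│· · · · · · · ·│3
2│♙ ♙ ♙ ♙ ♙ ♙ · ♙│2
1│♖ ♘ ♗ ♕ ♔ ♗ · ♖│1
  ─────────────────
  a b c d e f g h


16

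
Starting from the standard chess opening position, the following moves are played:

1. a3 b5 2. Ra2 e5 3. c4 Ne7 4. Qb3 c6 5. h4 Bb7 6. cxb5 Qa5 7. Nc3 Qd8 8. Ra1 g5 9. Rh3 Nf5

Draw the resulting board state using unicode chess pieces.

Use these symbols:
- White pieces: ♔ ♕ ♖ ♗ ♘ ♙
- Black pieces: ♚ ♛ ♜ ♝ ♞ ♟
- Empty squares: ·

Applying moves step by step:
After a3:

♜ ♞ ♝ ♛ ♚ ♝ ♞ ♜
♟ ♟ ♟ ♟ ♟ ♟ ♟ ♟
· · · · · · · ·
· · · · · · · ·
· · · · · · · ·
♙ · · · · · · ·
· ♙ ♙ ♙ ♙ ♙ ♙ ♙
♖ ♘ ♗ ♕ ♔ ♗ ♘ ♖


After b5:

♜ ♞ ♝ ♛ ♚ ♝ ♞ ♜
♟ · ♟ ♟ ♟ ♟ ♟ ♟
· · · · · · · ·
· ♟ · · · · · ·
· · · · · · · ·
♙ · · · · · · ·
· ♙ ♙ ♙ ♙ ♙ ♙ ♙
♖ ♘ ♗ ♕ ♔ ♗ ♘ ♖


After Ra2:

♜ ♞ ♝ ♛ ♚ ♝ ♞ ♜
♟ · ♟ ♟ ♟ ♟ ♟ ♟
· · · · · · · ·
· ♟ · · · · · ·
· · · · · · · ·
♙ · · · · · · ·
♖ ♙ ♙ ♙ ♙ ♙ ♙ ♙
· ♘ ♗ ♕ ♔ ♗ ♘ ♖


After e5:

♜ ♞ ♝ ♛ ♚ ♝ ♞ ♜
♟ · ♟ ♟ · ♟ ♟ ♟
· · · · · · · ·
· ♟ · · ♟ · · ·
· · · · · · · ·
♙ · · · · · · ·
♖ ♙ ♙ ♙ ♙ ♙ ♙ ♙
· ♘ ♗ ♕ ♔ ♗ ♘ ♖


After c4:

♜ ♞ ♝ ♛ ♚ ♝ ♞ ♜
♟ · ♟ ♟ · ♟ ♟ ♟
· · · · · · · ·
· ♟ · · ♟ · · ·
· · ♙ · · · · ·
♙ · · · · · · ·
♖ ♙ · ♙ ♙ ♙ ♙ ♙
· ♘ ♗ ♕ ♔ ♗ ♘ ♖


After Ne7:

♜ ♞ ♝ ♛ ♚ ♝ · ♜
♟ · ♟ ♟ ♞ ♟ ♟ ♟
· · · · · · · ·
· ♟ · · ♟ · · ·
· · ♙ · · · · ·
♙ · · · · · · ·
♖ ♙ · ♙ ♙ ♙ ♙ ♙
· ♘ ♗ ♕ ♔ ♗ ♘ ♖


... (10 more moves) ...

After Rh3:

♜ ♞ · ♛ ♚ ♝ · ♜
♟ ♝ · ♟ ♞ ♟ · ♟
· · ♟ · · · · ·
· ♙ · · ♟ · ♟ ·
· · · · · · · ♙
♙ ♕ ♘ · · · · ♖
· ♙ · ♙ ♙ ♙ ♙ ·
♖ · ♗ · ♔ ♗ ♘ ·


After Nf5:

♜ ♞ · ♛ ♚ ♝ · ♜
♟ ♝ · ♟ · ♟ · ♟
· · ♟ · · · · ·
· ♙ · · ♟ ♞ ♟ ·
· · · · · · · ♙
♙ ♕ ♘ · · · · ♖
· ♙ · ♙ ♙ ♙ ♙ ·
♖ · ♗ · ♔ ♗ ♘ ·



  a b c d e f g h
  ─────────────────
8│♜ ♞ · ♛ ♚ ♝ · ♜│8
7│♟ ♝ · ♟ · ♟ · ♟│7
6│· · ♟ · · · · ·│6
5│· ♙ · · ♟ ♞ ♟ ·│5
4│· · · · · · · ♙│4
3│♙ ♕ ♘ · · · · ♖│3
2│· ♙ · ♙ ♙ ♙ ♙ ·│2
1│♖ · ♗ · ♔ ♗ ♘ ·│1
  ─────────────────
  a b c d e f g h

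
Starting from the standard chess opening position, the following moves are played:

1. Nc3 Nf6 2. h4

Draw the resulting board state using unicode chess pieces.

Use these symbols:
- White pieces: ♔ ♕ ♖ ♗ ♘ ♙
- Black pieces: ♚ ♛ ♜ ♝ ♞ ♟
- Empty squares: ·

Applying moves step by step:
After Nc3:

♜ ♞ ♝ ♛ ♚ ♝ ♞ ♜
♟ ♟ ♟ ♟ ♟ ♟ ♟ ♟
· · · · · · · ·
· · · · · · · ·
· · · · · · · ·
· · ♘ · · · · ·
♙ ♙ ♙ ♙ ♙ ♙ ♙ ♙
♖ · ♗ ♕ ♔ ♗ ♘ ♖


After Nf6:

♜ ♞ ♝ ♛ ♚ ♝ · ♜
♟ ♟ ♟ ♟ ♟ ♟ ♟ ♟
· · · · · ♞ · ·
· · · · · · · ·
· · · · · · · ·
· · ♘ · · · · ·
♙ ♙ ♙ ♙ ♙ ♙ ♙ ♙
♖ · ♗ ♕ ♔ ♗ ♘ ♖


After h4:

♜ ♞ ♝ ♛ ♚ ♝ · ♜
♟ ♟ ♟ ♟ ♟ ♟ ♟ ♟
· · · · · ♞ · ·
· · · · · · · ·
· · · · · · · ♙
· · ♘ · · · · ·
♙ ♙ ♙ ♙ ♙ ♙ ♙ ·
♖ · ♗ ♕ ♔ ♗ ♘ ♖



  a b c d e f g h
  ─────────────────
8│♜ ♞ ♝ ♛ ♚ ♝ · ♜│8
7│♟ ♟ ♟ ♟ ♟ ♟ ♟ ♟│7
6│· · · · · ♞ · ·│6
5│· · · · · · · ·│5
4│· · · · · · · ♙│4
3│· · ♘ · · · · ·│3
2│♙ ♙ ♙ ♙ ♙ ♙ ♙ ·│2
1│♖ · ♗ ♕ ♔ ♗ ♘ ♖│1
  ─────────────────
  a b c d e f g h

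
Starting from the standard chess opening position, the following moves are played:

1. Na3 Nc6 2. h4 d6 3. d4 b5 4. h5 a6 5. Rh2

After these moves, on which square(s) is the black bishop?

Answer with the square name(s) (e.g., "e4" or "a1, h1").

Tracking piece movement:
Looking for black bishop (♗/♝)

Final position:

  a b c d e f g h
  ─────────────────
8│♜ · ♝ ♛ ♚ ♝ ♞ ♜│8
7│· · ♟ · ♟ ♟ ♟ ♟│7
6│♟ · ♞ ♟ · · · ·│6
5│· ♟ · · · · · ♙│5
4│· · · ♙ · · · ·│4
3│♘ · · · · · · ·│3
2│♙ ♙ ♙ · ♙ ♙ ♙ ♖│2
1│♖ · ♗ ♕ ♔ ♗ ♘ ·│1
  ─────────────────
  a b c d e f g h


c8, f8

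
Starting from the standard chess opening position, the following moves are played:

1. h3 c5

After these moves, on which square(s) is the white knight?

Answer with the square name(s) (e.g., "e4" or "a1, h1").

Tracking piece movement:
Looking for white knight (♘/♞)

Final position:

  a b c d e f g h
  ─────────────────
8│♜ ♞ ♝ ♛ ♚ ♝ ♞ ♜│8
7│♟ ♟ · ♟ ♟ ♟ ♟ ♟│7
6│· · · · · · · ·│6
5│· · ♟ · · · · ·│5
4│· · · · · · · ·│4
3│· · · · · · · ♙│3
2│♙ ♙ ♙ ♙ ♙ ♙ ♙ ·│2
1│♖ ♘ ♗ ♕ ♔ ♗ ♘ ♖│1
  ─────────────────
  a b c d e f g h


b1, g1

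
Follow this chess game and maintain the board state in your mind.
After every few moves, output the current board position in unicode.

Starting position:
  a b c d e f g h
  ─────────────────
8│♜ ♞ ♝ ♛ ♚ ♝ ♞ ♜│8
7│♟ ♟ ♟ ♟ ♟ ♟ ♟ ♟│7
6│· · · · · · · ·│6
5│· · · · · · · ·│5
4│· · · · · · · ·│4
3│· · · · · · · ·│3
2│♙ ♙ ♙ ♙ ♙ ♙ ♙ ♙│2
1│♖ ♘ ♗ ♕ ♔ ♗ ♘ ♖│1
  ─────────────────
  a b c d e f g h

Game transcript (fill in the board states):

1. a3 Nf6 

  a b c d e f g h
  ─────────────────
8│♜ ♞ ♝ ♛ ♚ ♝ · ♜│8
7│♟ ♟ ♟ ♟ ♟ ♟ ♟ ♟│7
6│· · · · · ♞ · ·│6
5│· · · · · · · ·│5
4│· · · · · · · ·│4
3│♙ · · · · · · ·│3
2│· ♙ ♙ ♙ ♙ ♙ ♙ ♙│2
1│♖ ♘ ♗ ♕ ♔ ♗ ♘ ♖│1
  ─────────────────
  a b c d e f g h

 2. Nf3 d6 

  a b c d e f g h
  ─────────────────
8│♜ ♞ ♝ ♛ ♚ ♝ · ♜│8
7│♟ ♟ ♟ · ♟ ♟ ♟ ♟│7
6│· · · ♟ · ♞ · ·│6
5│· · · · · · · ·│5
4│· · · · · · · ·│4
3│♙ · · · · ♘ · ·│3
2│· ♙ ♙ ♙ ♙ ♙ ♙ ♙│2
1│♖ ♘ ♗ ♕ ♔ ♗ · ♖│1
  ─────────────────
  a b c d e f g h

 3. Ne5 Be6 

  a b c d e f g h
  ─────────────────
8│♜ ♞ · ♛ ♚ ♝ · ♜│8
7│♟ ♟ ♟ · ♟ ♟ ♟ ♟│7
6│· · · ♟ ♝ ♞ · ·│6
5│· · · · ♘ · · ·│5
4│· · · · · · · ·│4
3│♙ · · · · · · ·│3
2│· ♙ ♙ ♙ ♙ ♙ ♙ ♙│2
1│♖ ♘ ♗ ♕ ♔ ♗ · ♖│1
  ─────────────────
  a b c d e f g h



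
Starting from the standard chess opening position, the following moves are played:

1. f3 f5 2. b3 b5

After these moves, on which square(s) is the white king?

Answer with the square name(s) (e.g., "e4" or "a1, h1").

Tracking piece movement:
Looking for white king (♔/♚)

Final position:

  a b c d e f g h
  ─────────────────
8│♜ ♞ ♝ ♛ ♚ ♝ ♞ ♜│8
7│♟ · ♟ ♟ ♟ · ♟ ♟│7
6│· · · · · · · ·│6
5│· ♟ · · · ♟ · ·│5
4│· · · · · · · ·│4
3│· ♙ · · · ♙ · ·│3
2│♙ · ♙ ♙ ♙ · ♙ ♙│2
1│♖ ♘ ♗ ♕ ♔ ♗ ♘ ♖│1
  ─────────────────
  a b c d e f g h


e1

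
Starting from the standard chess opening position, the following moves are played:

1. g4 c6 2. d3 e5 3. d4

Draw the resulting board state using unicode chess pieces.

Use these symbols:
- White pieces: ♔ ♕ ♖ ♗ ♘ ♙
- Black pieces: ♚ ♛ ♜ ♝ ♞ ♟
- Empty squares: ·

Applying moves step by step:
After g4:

♜ ♞ ♝ ♛ ♚ ♝ ♞ ♜
♟ ♟ ♟ ♟ ♟ ♟ ♟ ♟
· · · · · · · ·
· · · · · · · ·
· · · · · · ♙ ·
· · · · · · · ·
♙ ♙ ♙ ♙ ♙ ♙ · ♙
♖ ♘ ♗ ♕ ♔ ♗ ♘ ♖


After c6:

♜ ♞ ♝ ♛ ♚ ♝ ♞ ♜
♟ ♟ · ♟ ♟ ♟ ♟ ♟
· · ♟ · · · · ·
· · · · · · · ·
· · · · · · ♙ ·
· · · · · · · ·
♙ ♙ ♙ ♙ ♙ ♙ · ♙
♖ ♘ ♗ ♕ ♔ ♗ ♘ ♖


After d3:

♜ ♞ ♝ ♛ ♚ ♝ ♞ ♜
♟ ♟ · ♟ ♟ ♟ ♟ ♟
· · ♟ · · · · ·
· · · · · · · ·
· · · · · · ♙ ·
· · · ♙ · · · ·
♙ ♙ ♙ · ♙ ♙ · ♙
♖ ♘ ♗ ♕ ♔ ♗ ♘ ♖


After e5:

♜ ♞ ♝ ♛ ♚ ♝ ♞ ♜
♟ ♟ · ♟ · ♟ ♟ ♟
· · ♟ · · · · ·
· · · · ♟ · · ·
· · · · · · ♙ ·
· · · ♙ · · · ·
♙ ♙ ♙ · ♙ ♙ · ♙
♖ ♘ ♗ ♕ ♔ ♗ ♘ ♖


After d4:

♜ ♞ ♝ ♛ ♚ ♝ ♞ ♜
♟ ♟ · ♟ · ♟ ♟ ♟
· · ♟ · · · · ·
· · · · ♟ · · ·
· · · ♙ · · ♙ ·
· · · · · · · ·
♙ ♙ ♙ · ♙ ♙ · ♙
♖ ♘ ♗ ♕ ♔ ♗ ♘ ♖



  a b c d e f g h
  ─────────────────
8│♜ ♞ ♝ ♛ ♚ ♝ ♞ ♜│8
7│♟ ♟ · ♟ · ♟ ♟ ♟│7
6│· · ♟ · · · · ·│6
5│· · · · ♟ · · ·│5
4│· · · ♙ · · ♙ ·│4
3│· · · · · · · ·│3
2│♙ ♙ ♙ · ♙ ♙ · ♙│2
1│♖ ♘ ♗ ♕ ♔ ♗ ♘ ♖│1
  ─────────────────
  a b c d e f g h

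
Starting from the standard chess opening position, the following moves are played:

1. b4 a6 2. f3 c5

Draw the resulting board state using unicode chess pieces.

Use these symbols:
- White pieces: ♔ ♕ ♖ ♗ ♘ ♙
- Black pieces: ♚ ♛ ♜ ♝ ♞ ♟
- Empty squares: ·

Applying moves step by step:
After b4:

♜ ♞ ♝ ♛ ♚ ♝ ♞ ♜
♟ ♟ ♟ ♟ ♟ ♟ ♟ ♟
· · · · · · · ·
· · · · · · · ·
· ♙ · · · · · ·
· · · · · · · ·
♙ · ♙ ♙ ♙ ♙ ♙ ♙
♖ ♘ ♗ ♕ ♔ ♗ ♘ ♖


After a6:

♜ ♞ ♝ ♛ ♚ ♝ ♞ ♜
· ♟ ♟ ♟ ♟ ♟ ♟ ♟
♟ · · · · · · ·
· · · · · · · ·
· ♙ · · · · · ·
· · · · · · · ·
♙ · ♙ ♙ ♙ ♙ ♙ ♙
♖ ♘ ♗ ♕ ♔ ♗ ♘ ♖


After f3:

♜ ♞ ♝ ♛ ♚ ♝ ♞ ♜
· ♟ ♟ ♟ ♟ ♟ ♟ ♟
♟ · · · · · · ·
· · · · · · · ·
· ♙ · · · · · ·
· · · · · ♙ · ·
♙ · ♙ ♙ ♙ · ♙ ♙
♖ ♘ ♗ ♕ ♔ ♗ ♘ ♖


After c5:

♜ ♞ ♝ ♛ ♚ ♝ ♞ ♜
· ♟ · ♟ ♟ ♟ ♟ ♟
♟ · · · · · · ·
· · ♟ · · · · ·
· ♙ · · · · · ·
· · · · · ♙ · ·
♙ · ♙ ♙ ♙ · ♙ ♙
♖ ♘ ♗ ♕ ♔ ♗ ♘ ♖



  a b c d e f g h
  ─────────────────
8│♜ ♞ ♝ ♛ ♚ ♝ ♞ ♜│8
7│· ♟ · ♟ ♟ ♟ ♟ ♟│7
6│♟ · · · · · · ·│6
5│· · ♟ · · · · ·│5
4│· ♙ · · · · · ·│4
3│· · · · · ♙ · ·│3
2│♙ · ♙ ♙ ♙ · ♙ ♙│2
1│♖ ♘ ♗ ♕ ♔ ♗ ♘ ♖│1
  ─────────────────
  a b c d e f g h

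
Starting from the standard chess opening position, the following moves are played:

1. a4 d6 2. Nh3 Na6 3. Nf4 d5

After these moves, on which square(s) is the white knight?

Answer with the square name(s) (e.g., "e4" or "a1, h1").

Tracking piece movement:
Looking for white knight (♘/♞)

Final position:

  a b c d e f g h
  ─────────────────
8│♜ · ♝ ♛ ♚ ♝ ♞ ♜│8
7│♟ ♟ ♟ · ♟ ♟ ♟ ♟│7
6│♞ · · · · · · ·│6
5│· · · ♟ · · · ·│5
4│♙ · · · · ♘ · ·│4
3│· · · · · · · ·│3
2│· ♙ ♙ ♙ ♙ ♙ ♙ ♙│2
1│♖ ♘ ♗ ♕ ♔ ♗ · ♖│1
  ─────────────────
  a b c d e f g h


b1, f4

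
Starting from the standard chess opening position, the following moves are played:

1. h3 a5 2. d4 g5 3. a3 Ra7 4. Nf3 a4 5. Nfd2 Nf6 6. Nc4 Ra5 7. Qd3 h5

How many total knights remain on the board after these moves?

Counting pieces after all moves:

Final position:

  a b c d e f g h
  ─────────────────
8│· ♞ ♝ ♛ ♚ ♝ · ♜│8
7│· ♟ ♟ ♟ ♟ ♟ · ·│7
6│· · · · · ♞ · ·│6
5│♜ · · · · · ♟ ♟│5
4│♟ · ♘ ♙ · · · ·│4
3│♙ · · ♕ · · · ♙│3
2│· ♙ ♙ · ♙ ♙ ♙ ·│2
1│♖ ♘ ♗ · ♔ ♗ · ♖│1
  ─────────────────
  a b c d e f g h


4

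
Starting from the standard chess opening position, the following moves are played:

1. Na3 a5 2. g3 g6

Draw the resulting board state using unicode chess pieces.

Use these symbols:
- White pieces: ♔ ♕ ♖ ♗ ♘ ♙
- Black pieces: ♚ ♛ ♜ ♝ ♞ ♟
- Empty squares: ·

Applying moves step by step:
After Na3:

♜ ♞ ♝ ♛ ♚ ♝ ♞ ♜
♟ ♟ ♟ ♟ ♟ ♟ ♟ ♟
· · · · · · · ·
· · · · · · · ·
· · · · · · · ·
♘ · · · · · · ·
♙ ♙ ♙ ♙ ♙ ♙ ♙ ♙
♖ · ♗ ♕ ♔ ♗ ♘ ♖


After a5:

♜ ♞ ♝ ♛ ♚ ♝ ♞ ♜
· ♟ ♟ ♟ ♟ ♟ ♟ ♟
· · · · · · · ·
♟ · · · · · · ·
· · · · · · · ·
♘ · · · · · · ·
♙ ♙ ♙ ♙ ♙ ♙ ♙ ♙
♖ · ♗ ♕ ♔ ♗ ♘ ♖


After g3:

♜ ♞ ♝ ♛ ♚ ♝ ♞ ♜
· ♟ ♟ ♟ ♟ ♟ ♟ ♟
· · · · · · · ·
♟ · · · · · · ·
· · · · · · · ·
♘ · · · · · ♙ ·
♙ ♙ ♙ ♙ ♙ ♙ · ♙
♖ · ♗ ♕ ♔ ♗ ♘ ♖


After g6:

♜ ♞ ♝ ♛ ♚ ♝ ♞ ♜
· ♟ ♟ ♟ ♟ ♟ · ♟
· · · · · · ♟ ·
♟ · · · · · · ·
· · · · · · · ·
♘ · · · · · ♙ ·
♙ ♙ ♙ ♙ ♙ ♙ · ♙
♖ · ♗ ♕ ♔ ♗ ♘ ♖



  a b c d e f g h
  ─────────────────
8│♜ ♞ ♝ ♛ ♚ ♝ ♞ ♜│8
7│· ♟ ♟ ♟ ♟ ♟ · ♟│7
6│· · · · · · ♟ ·│6
5│♟ · · · · · · ·│5
4│· · · · · · · ·│4
3│♘ · · · · · ♙ ·│3
2│♙ ♙ ♙ ♙ ♙ ♙ · ♙│2
1│♖ · ♗ ♕ ♔ ♗ ♘ ♖│1
  ─────────────────
  a b c d e f g h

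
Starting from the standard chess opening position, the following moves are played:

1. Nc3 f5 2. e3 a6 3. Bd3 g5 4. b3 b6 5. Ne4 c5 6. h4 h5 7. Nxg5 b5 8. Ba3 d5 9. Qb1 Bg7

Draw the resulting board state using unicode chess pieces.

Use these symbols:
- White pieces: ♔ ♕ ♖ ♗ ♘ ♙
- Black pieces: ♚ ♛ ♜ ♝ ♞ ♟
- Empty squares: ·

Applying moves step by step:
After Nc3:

♜ ♞ ♝ ♛ ♚ ♝ ♞ ♜
♟ ♟ ♟ ♟ ♟ ♟ ♟ ♟
· · · · · · · ·
· · · · · · · ·
· · · · · · · ·
· · ♘ · · · · ·
♙ ♙ ♙ ♙ ♙ ♙ ♙ ♙
♖ · ♗ ♕ ♔ ♗ ♘ ♖


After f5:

♜ ♞ ♝ ♛ ♚ ♝ ♞ ♜
♟ ♟ ♟ ♟ ♟ · ♟ ♟
· · · · · · · ·
· · · · · ♟ · ·
· · · · · · · ·
· · ♘ · · · · ·
♙ ♙ ♙ ♙ ♙ ♙ ♙ ♙
♖ · ♗ ♕ ♔ ♗ ♘ ♖


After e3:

♜ ♞ ♝ ♛ ♚ ♝ ♞ ♜
♟ ♟ ♟ ♟ ♟ · ♟ ♟
· · · · · · · ·
· · · · · ♟ · ·
· · · · · · · ·
· · ♘ · ♙ · · ·
♙ ♙ ♙ ♙ · ♙ ♙ ♙
♖ · ♗ ♕ ♔ ♗ ♘ ♖


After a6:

♜ ♞ ♝ ♛ ♚ ♝ ♞ ♜
· ♟ ♟ ♟ ♟ · ♟ ♟
♟ · · · · · · ·
· · · · · ♟ · ·
· · · · · · · ·
· · ♘ · ♙ · · ·
♙ ♙ ♙ ♙ · ♙ ♙ ♙
♖ · ♗ ♕ ♔ ♗ ♘ ♖


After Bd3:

♜ ♞ ♝ ♛ ♚ ♝ ♞ ♜
· ♟ ♟ ♟ ♟ · ♟ ♟
♟ · · · · · · ·
· · · · · ♟ · ·
· · · · · · · ·
· · ♘ ♗ ♙ · · ·
♙ ♙ ♙ ♙ · ♙ ♙ ♙
♖ · ♗ ♕ ♔ · ♘ ♖


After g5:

♜ ♞ ♝ ♛ ♚ ♝ ♞ ♜
· ♟ ♟ ♟ ♟ · · ♟
♟ · · · · · · ·
· · · · · ♟ ♟ ·
· · · · · · · ·
· · ♘ ♗ ♙ · · ·
♙ ♙ ♙ ♙ · ♙ ♙ ♙
♖ · ♗ ♕ ♔ · ♘ ♖


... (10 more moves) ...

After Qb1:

♜ ♞ ♝ ♛ ♚ ♝ ♞ ♜
· · · · ♟ · · ·
♟ · · · · · · ·
· ♟ ♟ ♟ · ♟ ♘ ♟
· · · · · · · ♙
♗ ♙ · ♗ ♙ · · ·
♙ · ♙ ♙ · ♙ ♙ ·
♖ ♕ · · ♔ · ♘ ♖


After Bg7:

♜ ♞ ♝ ♛ ♚ · ♞ ♜
· · · · ♟ · ♝ ·
♟ · · · · · · ·
· ♟ ♟ ♟ · ♟ ♘ ♟
· · · · · · · ♙
♗ ♙ · ♗ ♙ · · ·
♙ · ♙ ♙ · ♙ ♙ ·
♖ ♕ · · ♔ · ♘ ♖



  a b c d e f g h
  ─────────────────
8│♜ ♞ ♝ ♛ ♚ · ♞ ♜│8
7│· · · · ♟ · ♝ ·│7
6│♟ · · · · · · ·│6
5│· ♟ ♟ ♟ · ♟ ♘ ♟│5
4│· · · · · · · ♙│4
3│♗ ♙ · ♗ ♙ · · ·│3
2│♙ · ♙ ♙ · ♙ ♙ ·│2
1│♖ ♕ · · ♔ · ♘ ♖│1
  ─────────────────
  a b c d e f g h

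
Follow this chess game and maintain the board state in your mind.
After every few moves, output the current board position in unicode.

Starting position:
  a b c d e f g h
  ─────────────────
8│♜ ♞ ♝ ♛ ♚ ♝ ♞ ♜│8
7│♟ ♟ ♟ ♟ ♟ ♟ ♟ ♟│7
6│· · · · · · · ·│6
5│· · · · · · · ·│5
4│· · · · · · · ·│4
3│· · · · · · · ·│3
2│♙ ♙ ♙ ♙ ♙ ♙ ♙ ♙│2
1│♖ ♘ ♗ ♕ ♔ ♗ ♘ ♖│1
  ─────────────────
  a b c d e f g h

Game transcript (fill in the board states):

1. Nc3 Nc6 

  a b c d e f g h
  ─────────────────
8│♜ · ♝ ♛ ♚ ♝ ♞ ♜│8
7│♟ ♟ ♟ ♟ ♟ ♟ ♟ ♟│7
6│· · ♞ · · · · ·│6
5│· · · · · · · ·│5
4│· · · · · · · ·│4
3│· · ♘ · · · · ·│3
2│♙ ♙ ♙ ♙ ♙ ♙ ♙ ♙│2
1│♖ · ♗ ♕ ♔ ♗ ♘ ♖│1
  ─────────────────
  a b c d e f g h

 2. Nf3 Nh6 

  a b c d e f g h
  ─────────────────
8│♜ · ♝ ♛ ♚ ♝ · ♜│8
7│♟ ♟ ♟ ♟ ♟ ♟ ♟ ♟│7
6│· · ♞ · · · · ♞│6
5│· · · · · · · ·│5
4│· · · · · · · ·│4
3│· · ♘ · · ♘ · ·│3
2│♙ ♙ ♙ ♙ ♙ ♙ ♙ ♙│2
1│♖ · ♗ ♕ ♔ ♗ · ♖│1
  ─────────────────
  a b c d e f g h

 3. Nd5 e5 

  a b c d e f g h
  ─────────────────
8│♜ · ♝ ♛ ♚ ♝ · ♜│8
7│♟ ♟ ♟ ♟ · ♟ ♟ ♟│7
6│· · ♞ · · · · ♞│6
5│· · · ♘ ♟ · · ·│5
4│· · · · · · · ·│4
3│· · · · · ♘ · ·│3
2│♙ ♙ ♙ ♙ ♙ ♙ ♙ ♙│2
1│♖ · ♗ ♕ ♔ ♗ · ♖│1
  ─────────────────
  a b c d e f g h

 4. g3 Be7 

  a b c d e f g h
  ─────────────────
8│♜ · ♝ ♛ ♚ · · ♜│8
7│♟ ♟ ♟ ♟ ♝ ♟ ♟ ♟│7
6│· · ♞ · · · · ♞│6
5│· · · ♘ ♟ · · ·│5
4│· · · · · · · ·│4
3│· · · · · ♘ ♙ ·│3
2│♙ ♙ ♙ ♙ ♙ ♙ · ♙│2
1│♖ · ♗ ♕ ♔ ♗ · ♖│1
  ─────────────────
  a b c d e f g h



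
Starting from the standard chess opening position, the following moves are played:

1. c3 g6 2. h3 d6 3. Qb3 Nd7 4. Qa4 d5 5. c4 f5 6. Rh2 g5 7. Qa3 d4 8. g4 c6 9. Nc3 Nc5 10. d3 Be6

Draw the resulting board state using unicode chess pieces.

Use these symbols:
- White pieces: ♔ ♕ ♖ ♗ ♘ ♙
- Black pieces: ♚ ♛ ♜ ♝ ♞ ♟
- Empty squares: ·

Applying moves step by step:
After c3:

♜ ♞ ♝ ♛ ♚ ♝ ♞ ♜
♟ ♟ ♟ ♟ ♟ ♟ ♟ ♟
· · · · · · · ·
· · · · · · · ·
· · · · · · · ·
· · ♙ · · · · ·
♙ ♙ · ♙ ♙ ♙ ♙ ♙
♖ ♘ ♗ ♕ ♔ ♗ ♘ ♖


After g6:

♜ ♞ ♝ ♛ ♚ ♝ ♞ ♜
♟ ♟ ♟ ♟ ♟ ♟ · ♟
· · · · · · ♟ ·
· · · · · · · ·
· · · · · · · ·
· · ♙ · · · · ·
♙ ♙ · ♙ ♙ ♙ ♙ ♙
♖ ♘ ♗ ♕ ♔ ♗ ♘ ♖


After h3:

♜ ♞ ♝ ♛ ♚ ♝ ♞ ♜
♟ ♟ ♟ ♟ ♟ ♟ · ♟
· · · · · · ♟ ·
· · · · · · · ·
· · · · · · · ·
· · ♙ · · · · ♙
♙ ♙ · ♙ ♙ ♙ ♙ ·
♖ ♘ ♗ ♕ ♔ ♗ ♘ ♖


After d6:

♜ ♞ ♝ ♛ ♚ ♝ ♞ ♜
♟ ♟ ♟ · ♟ ♟ · ♟
· · · ♟ · · ♟ ·
· · · · · · · ·
· · · · · · · ·
· · ♙ · · · · ♙
♙ ♙ · ♙ ♙ ♙ ♙ ·
♖ ♘ ♗ ♕ ♔ ♗ ♘ ♖


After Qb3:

♜ ♞ ♝ ♛ ♚ ♝ ♞ ♜
♟ ♟ ♟ · ♟ ♟ · ♟
· · · ♟ · · ♟ ·
· · · · · · · ·
· · · · · · · ·
· ♕ ♙ · · · · ♙
♙ ♙ · ♙ ♙ ♙ ♙ ·
♖ ♘ ♗ · ♔ ♗ ♘ ♖


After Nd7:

♜ · ♝ ♛ ♚ ♝ ♞ ♜
♟ ♟ ♟ ♞ ♟ ♟ · ♟
· · · ♟ · · ♟ ·
· · · · · · · ·
· · · · · · · ·
· ♕ ♙ · · · · ♙
♙ ♙ · ♙ ♙ ♙ ♙ ·
♖ ♘ ♗ · ♔ ♗ ♘ ♖


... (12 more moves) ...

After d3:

♜ · ♝ ♛ ♚ ♝ ♞ ♜
♟ ♟ · · ♟ · · ♟
· · ♟ · · · · ·
· · ♞ · · ♟ ♟ ·
· · ♙ ♟ · · ♙ ·
♕ · ♘ ♙ · · · ♙
♙ ♙ · · ♙ ♙ · ♖
♖ · ♗ · ♔ ♗ ♘ ·


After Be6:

♜ · · ♛ ♚ ♝ ♞ ♜
♟ ♟ · · ♟ · · ♟
· · ♟ · ♝ · · ·
· · ♞ · · ♟ ♟ ·
· · ♙ ♟ · · ♙ ·
♕ · ♘ ♙ · · · ♙
♙ ♙ · · ♙ ♙ · ♖
♖ · ♗ · ♔ ♗ ♘ ·



  a b c d e f g h
  ─────────────────
8│♜ · · ♛ ♚ ♝ ♞ ♜│8
7│♟ ♟ · · ♟ · · ♟│7
6│· · ♟ · ♝ · · ·│6
5│· · ♞ · · ♟ ♟ ·│5
4│· · ♙ ♟ · · ♙ ·│4
3│♕ · ♘ ♙ · · · ♙│3
2│♙ ♙ · · ♙ ♙ · ♖│2
1│♖ · ♗ · ♔ ♗ ♘ ·│1
  ─────────────────
  a b c d e f g h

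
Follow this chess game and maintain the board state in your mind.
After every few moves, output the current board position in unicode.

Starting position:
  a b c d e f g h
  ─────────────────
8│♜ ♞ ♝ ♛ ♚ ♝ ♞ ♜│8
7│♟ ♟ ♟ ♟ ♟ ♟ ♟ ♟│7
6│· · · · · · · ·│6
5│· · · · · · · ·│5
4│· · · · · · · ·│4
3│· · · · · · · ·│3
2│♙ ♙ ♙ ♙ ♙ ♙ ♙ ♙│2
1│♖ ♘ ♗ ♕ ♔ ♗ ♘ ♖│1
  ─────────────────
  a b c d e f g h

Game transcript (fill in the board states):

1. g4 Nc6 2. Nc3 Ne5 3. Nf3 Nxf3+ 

  a b c d e f g h
  ─────────────────
8│♜ · ♝ ♛ ♚ ♝ ♞ ♜│8
7│♟ ♟ ♟ ♟ ♟ ♟ ♟ ♟│7
6│· · · · · · · ·│6
5│· · · · · · · ·│5
4│· · · · · · ♙ ·│4
3│· · ♘ · · ♞ · ·│3
2│♙ ♙ ♙ ♙ ♙ ♙ · ♙│2
1│♖ · ♗ ♕ ♔ ♗ · ♖│1
  ─────────────────
  a b c d e f g h

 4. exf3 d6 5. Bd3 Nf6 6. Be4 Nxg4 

  a b c d e f g h
  ─────────────────
8│♜ · ♝ ♛ ♚ ♝ · ♜│8
7│♟ ♟ ♟ · ♟ ♟ ♟ ♟│7
6│· · · ♟ · · · ·│6
5│· · · · · · · ·│5
4│· · · · ♗ · ♞ ·│4
3│· · ♘ · · ♙ · ·│3
2│♙ ♙ ♙ ♙ · ♙ · ♙│2
1│♖ · ♗ ♕ ♔ · · ♖│1
  ─────────────────
  a b c d e f g h

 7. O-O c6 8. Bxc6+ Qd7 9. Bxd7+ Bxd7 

  a b c d e f g h
  ─────────────────
8│♜ · · · ♚ ♝ · ♜│8
7│♟ ♟ · ♝ ♟ ♟ ♟ ♟│7
6│· · · ♟ · · · ·│6
5│· · · · · · · ·│5
4│· · · · · · ♞ ·│4
3│· · ♘ · · ♙ · ·│3
2│♙ ♙ ♙ ♙ · ♙ · ♙│2
1│♖ · ♗ ♕ · ♖ ♔ ·│1
  ─────────────────
  a b c d e f g h

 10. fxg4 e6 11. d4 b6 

  a b c d e f g h
  ─────────────────
8│♜ · · · ♚ ♝ · ♜│8
7│♟ · · ♝ · ♟ ♟ ♟│7
6│· ♟ · ♟ ♟ · · ·│6
5│· · · · · · · ·│5
4│· · · ♙ · · ♙ ·│4
3│· · ♘ · · · · ·│3
2│♙ ♙ ♙ · · ♙ · ♙│2
1│♖ · ♗ ♕ · ♖ ♔ ·│1
  ─────────────────
  a b c d e f g h


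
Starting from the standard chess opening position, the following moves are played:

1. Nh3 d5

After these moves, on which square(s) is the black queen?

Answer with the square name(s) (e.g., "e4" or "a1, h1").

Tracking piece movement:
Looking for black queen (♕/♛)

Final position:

  a b c d e f g h
  ─────────────────
8│♜ ♞ ♝ ♛ ♚ ♝ ♞ ♜│8
7│♟ ♟ ♟ · ♟ ♟ ♟ ♟│7
6│· · · · · · · ·│6
5│· · · ♟ · · · ·│5
4│· · · · · · · ·│4
3│· · · · · · · ♘│3
2│♙ ♙ ♙ ♙ ♙ ♙ ♙ ♙│2
1│♖ ♘ ♗ ♕ ♔ ♗ · ♖│1
  ─────────────────
  a b c d e f g h


d8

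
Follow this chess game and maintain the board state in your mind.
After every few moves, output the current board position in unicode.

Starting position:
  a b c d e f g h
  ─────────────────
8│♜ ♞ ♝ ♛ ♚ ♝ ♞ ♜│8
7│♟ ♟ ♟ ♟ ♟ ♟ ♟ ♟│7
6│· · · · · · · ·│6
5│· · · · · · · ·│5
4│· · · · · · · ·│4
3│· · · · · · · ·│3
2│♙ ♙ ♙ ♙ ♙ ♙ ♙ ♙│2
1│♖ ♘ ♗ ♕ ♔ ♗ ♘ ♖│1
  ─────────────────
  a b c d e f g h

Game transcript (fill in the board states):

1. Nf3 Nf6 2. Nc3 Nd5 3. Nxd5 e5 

  a b c d e f g h
  ─────────────────
8│♜ ♞ ♝ ♛ ♚ ♝ · ♜│8
7│♟ ♟ ♟ ♟ · ♟ ♟ ♟│7
6│· · · · · · · ·│6
5│· · · ♘ ♟ · · ·│5
4│· · · · · · · ·│4
3│· · · · · ♘ · ·│3
2│♙ ♙ ♙ ♙ ♙ ♙ ♙ ♙│2
1│♖ · ♗ ♕ ♔ ♗ · ♖│1
  ─────────────────
  a b c d e f g h

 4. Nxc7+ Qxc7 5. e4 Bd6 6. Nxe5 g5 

  a b c d e f g h
  ─────────────────
8│♜ ♞ ♝ · ♚ · · ♜│8
7│♟ ♟ ♛ ♟ · ♟ · ♟│7
6│· · · ♝ · · · ·│6
5│· · · · ♘ · ♟ ·│5
4│· · · · ♙ · · ·│4
3│· · · · · · · ·│3
2│♙ ♙ ♙ ♙ · ♙ ♙ ♙│2
1│♖ · ♗ ♕ ♔ ♗ · ♖│1
  ─────────────────
  a b c d e f g h

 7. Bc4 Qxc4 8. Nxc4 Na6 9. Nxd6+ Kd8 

  a b c d e f g h
  ─────────────────
8│♜ · ♝ ♚ · · · ♜│8
7│♟ ♟ · ♟ · ♟ · ♟│7
6│♞ · · ♘ · · · ·│6
5│· · · · · · ♟ ·│5
4│· · · · ♙ · · ·│4
3│· · · · · · · ·│3
2│♙ ♙ ♙ ♙ · ♙ ♙ ♙│2
1│♖ · ♗ ♕ ♔ · · ♖│1
  ─────────────────
  a b c d e f g h

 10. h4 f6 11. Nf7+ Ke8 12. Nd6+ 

  a b c d e f g h
  ─────────────────
8│♜ · ♝ · ♚ · · ♜│8
7│♟ ♟ · ♟ · · · ♟│7
6│♞ · · ♘ · ♟ · ·│6
5│· · · · · · ♟ ·│5
4│· · · · ♙ · · ♙│4
3│· · · · · · · ·│3
2│♙ ♙ ♙ ♙ · ♙ ♙ ·│2
1│♖ · ♗ ♕ ♔ · · ♖│1
  ─────────────────
  a b c d e f g h


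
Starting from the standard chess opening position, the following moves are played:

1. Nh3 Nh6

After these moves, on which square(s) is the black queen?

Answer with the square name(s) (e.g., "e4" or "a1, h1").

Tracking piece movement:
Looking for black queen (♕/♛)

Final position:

  a b c d e f g h
  ─────────────────
8│♜ ♞ ♝ ♛ ♚ ♝ · ♜│8
7│♟ ♟ ♟ ♟ ♟ ♟ ♟ ♟│7
6│· · · · · · · ♞│6
5│· · · · · · · ·│5
4│· · · · · · · ·│4
3│· · · · · · · ♘│3
2│♙ ♙ ♙ ♙ ♙ ♙ ♙ ♙│2
1│♖ ♘ ♗ ♕ ♔ ♗ · ♖│1
  ─────────────────
  a b c d e f g h


d8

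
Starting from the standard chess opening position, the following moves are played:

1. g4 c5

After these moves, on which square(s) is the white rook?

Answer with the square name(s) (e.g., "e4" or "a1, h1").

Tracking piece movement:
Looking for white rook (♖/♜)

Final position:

  a b c d e f g h
  ─────────────────
8│♜ ♞ ♝ ♛ ♚ ♝ ♞ ♜│8
7│♟ ♟ · ♟ ♟ ♟ ♟ ♟│7
6│· · · · · · · ·│6
5│· · ♟ · · · · ·│5
4│· · · · · · ♙ ·│4
3│· · · · · · · ·│3
2│♙ ♙ ♙ ♙ ♙ ♙ · ♙│2
1│♖ ♘ ♗ ♕ ♔ ♗ ♘ ♖│1
  ─────────────────
  a b c d e f g h


a1, h1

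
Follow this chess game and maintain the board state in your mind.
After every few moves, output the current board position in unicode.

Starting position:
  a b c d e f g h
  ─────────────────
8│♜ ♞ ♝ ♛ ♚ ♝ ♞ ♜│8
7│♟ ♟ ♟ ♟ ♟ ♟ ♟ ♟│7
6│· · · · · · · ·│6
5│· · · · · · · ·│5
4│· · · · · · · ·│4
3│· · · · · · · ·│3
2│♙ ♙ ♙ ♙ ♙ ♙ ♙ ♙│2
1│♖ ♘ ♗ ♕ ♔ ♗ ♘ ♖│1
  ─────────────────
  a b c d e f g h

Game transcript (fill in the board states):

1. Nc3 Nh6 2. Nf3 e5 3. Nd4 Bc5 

  a b c d e f g h
  ─────────────────
8│♜ ♞ ♝ ♛ ♚ · · ♜│8
7│♟ ♟ ♟ ♟ · ♟ ♟ ♟│7
6│· · · · · · · ♞│6
5│· · ♝ · ♟ · · ·│5
4│· · · ♘ · · · ·│4
3│· · ♘ · · · · ·│3
2│♙ ♙ ♙ ♙ ♙ ♙ ♙ ♙│2
1│♖ · ♗ ♕ ♔ ♗ · ♖│1
  ─────────────────
  a b c d e f g h

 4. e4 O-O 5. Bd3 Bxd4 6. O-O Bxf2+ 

  a b c d e f g h
  ─────────────────
8│♜ ♞ ♝ ♛ · ♜ ♚ ·│8
7│♟ ♟ ♟ ♟ · ♟ ♟ ♟│7
6│· · · · · · · ♞│6
5│· · · · ♟ · · ·│5
4│· · · · ♙ · · ·│4
3│· · ♘ ♗ · · · ·│3
2│♙ ♙ ♙ ♙ · ♝ ♙ ♙│2
1│♖ · ♗ ♕ · ♖ ♔ ·│1
  ─────────────────
  a b c d e f g h

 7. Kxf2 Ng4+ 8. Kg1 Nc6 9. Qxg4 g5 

  a b c d e f g h
  ─────────────────
8│♜ · ♝ ♛ · ♜ ♚ ·│8
7│♟ ♟ ♟ ♟ · ♟ · ♟│7
6│· · ♞ · · · · ·│6
5│· · · · ♟ · ♟ ·│5
4│· · · · ♙ · ♕ ·│4
3│· · ♘ ♗ · · · ·│3
2│♙ ♙ ♙ ♙ · · ♙ ♙│2
1│♖ · ♗ · · ♖ ♔ ·│1
  ─────────────────
  a b c d e f g h

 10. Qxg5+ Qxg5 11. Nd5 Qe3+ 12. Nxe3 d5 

  a b c d e f g h
  ─────────────────
8│♜ · ♝ · · ♜ ♚ ·│8
7│♟ ♟ ♟ · · ♟ · ♟│7
6│· · ♞ · · · · ·│6
5│· · · ♟ ♟ · · ·│5
4│· · · · ♙ · · ·│4
3│· · · ♗ ♘ · · ·│3
2│♙ ♙ ♙ ♙ · · ♙ ♙│2
1│♖ · ♗ · · ♖ ♔ ·│1
  ─────────────────
  a b c d e f g h



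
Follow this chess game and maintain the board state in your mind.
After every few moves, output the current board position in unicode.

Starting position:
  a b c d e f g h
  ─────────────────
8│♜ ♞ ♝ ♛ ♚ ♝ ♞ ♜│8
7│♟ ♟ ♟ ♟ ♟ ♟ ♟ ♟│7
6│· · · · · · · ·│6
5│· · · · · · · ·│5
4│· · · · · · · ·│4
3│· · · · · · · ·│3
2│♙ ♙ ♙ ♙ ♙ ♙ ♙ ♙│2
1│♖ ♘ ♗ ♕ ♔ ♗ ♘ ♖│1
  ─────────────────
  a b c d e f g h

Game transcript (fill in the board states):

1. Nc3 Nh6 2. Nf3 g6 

  a b c d e f g h
  ─────────────────
8│♜ ♞ ♝ ♛ ♚ ♝ · ♜│8
7│♟ ♟ ♟ ♟ ♟ ♟ · ♟│7
6│· · · · · · ♟ ♞│6
5│· · · · · · · ·│5
4│· · · · · · · ·│4
3│· · ♘ · · ♘ · ·│3
2│♙ ♙ ♙ ♙ ♙ ♙ ♙ ♙│2
1│♖ · ♗ ♕ ♔ ♗ · ♖│1
  ─────────────────
  a b c d e f g h

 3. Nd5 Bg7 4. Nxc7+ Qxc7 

  a b c d e f g h
  ─────────────────
8│♜ ♞ ♝ · ♚ · · ♜│8
7│♟ ♟ ♛ ♟ ♟ ♟ ♝ ♟│7
6│· · · · · · ♟ ♞│6
5│· · · · · · · ·│5
4│· · · · · · · ·│4
3│· · · · · ♘ · ·│3
2│♙ ♙ ♙ ♙ ♙ ♙ ♙ ♙│2
1│♖ · ♗ ♕ ♔ ♗ · ♖│1
  ─────────────────
  a b c d e f g h

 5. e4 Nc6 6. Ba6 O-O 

  a b c d e f g h
  ─────────────────
8│♜ · ♝ · · ♜ ♚ ·│8
7│♟ ♟ ♛ ♟ ♟ ♟ ♝ ♟│7
6│♗ · ♞ · · · ♟ ♞│6
5│· · · · · · · ·│5
4│· · · · ♙ · · ·│4
3│· · · · · ♘ · ·│3
2│♙ ♙ ♙ ♙ · ♙ ♙ ♙│2
1│♖ · ♗ ♕ ♔ · · ♖│1
  ─────────────────
  a b c d e f g h

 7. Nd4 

  a b c d e f g h
  ─────────────────
8│♜ · ♝ · · ♜ ♚ ·│8
7│♟ ♟ ♛ ♟ ♟ ♟ ♝ ♟│7
6│♗ · ♞ · · · ♟ ♞│6
5│· · · · · · · ·│5
4│· · · ♘ ♙ · · ·│4
3│· · · · · · · ·│3
2│♙ ♙ ♙ ♙ · ♙ ♙ ♙│2
1│♖ · ♗ ♕ ♔ · · ♖│1
  ─────────────────
  a b c d e f g h


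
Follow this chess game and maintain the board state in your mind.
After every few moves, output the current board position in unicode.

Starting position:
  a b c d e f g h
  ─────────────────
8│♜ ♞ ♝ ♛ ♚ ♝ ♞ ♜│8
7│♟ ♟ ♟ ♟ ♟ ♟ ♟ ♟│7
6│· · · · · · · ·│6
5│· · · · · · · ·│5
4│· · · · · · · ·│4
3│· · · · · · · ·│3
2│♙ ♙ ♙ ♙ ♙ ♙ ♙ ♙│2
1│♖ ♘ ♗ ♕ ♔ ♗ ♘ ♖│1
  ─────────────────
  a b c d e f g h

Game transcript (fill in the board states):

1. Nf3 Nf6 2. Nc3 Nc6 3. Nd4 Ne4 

  a b c d e f g h
  ─────────────────
8│♜ · ♝ ♛ ♚ ♝ · ♜│8
7│♟ ♟ ♟ ♟ ♟ ♟ ♟ ♟│7
6│· · ♞ · · · · ·│6
5│· · · · · · · ·│5
4│· · · ♘ ♞ · · ·│4
3│· · ♘ · · · · ·│3
2│♙ ♙ ♙ ♙ ♙ ♙ ♙ ♙│2
1│♖ · ♗ ♕ ♔ ♗ · ♖│1
  ─────────────────
  a b c d e f g h

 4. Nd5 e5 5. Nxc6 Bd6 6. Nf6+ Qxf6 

  a b c d e f g h
  ─────────────────
8│♜ · ♝ · ♚ · · ♜│8
7│♟ ♟ ♟ ♟ · ♟ ♟ ♟│7
6│· · ♘ ♝ · ♛ · ·│6
5│· · · · ♟ · · ·│5
4│· · · · ♞ · · ·│4
3│· · · · · · · ·│3
2│♙ ♙ ♙ ♙ ♙ ♙ ♙ ♙│2
1│♖ · ♗ ♕ ♔ ♗ · ♖│1
  ─────────────────
  a b c d e f g h

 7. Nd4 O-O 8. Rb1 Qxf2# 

  a b c d e f g h
  ─────────────────
8│♜ · ♝ · · ♜ ♚ ·│8
7│♟ ♟ ♟ ♟ · ♟ ♟ ♟│7
6│· · · ♝ · · · ·│6
5│· · · · ♟ · · ·│5
4│· · · ♘ ♞ · · ·│4
3│· · · · · · · ·│3
2│♙ ♙ ♙ ♙ ♙ ♛ ♙ ♙│2
1│· ♖ ♗ ♕ ♔ ♗ · ♖│1
  ─────────────────
  a b c d e f g h
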